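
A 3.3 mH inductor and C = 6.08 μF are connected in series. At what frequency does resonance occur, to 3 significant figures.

ω₀ = 1/√(LC) = 1/√(0.0033 × 6.08e-06) = 7060 rad/s
f₀ = ω₀/(2π) = 1.12 kHz

1.12 kHz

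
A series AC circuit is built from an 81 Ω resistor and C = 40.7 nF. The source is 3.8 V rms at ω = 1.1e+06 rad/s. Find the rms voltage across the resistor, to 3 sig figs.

3.66 V

X_C = 1/(ωC) = 22.3 Ω
Z = 81.0 − j22.3 Ω
|Z| = √(81.0² + 22.3²) = 84.0 Ω
I = V/|Z| = 45.2 mA
V_R = I·|Z_R| = 0.0452 × 81.0 = 3.66 V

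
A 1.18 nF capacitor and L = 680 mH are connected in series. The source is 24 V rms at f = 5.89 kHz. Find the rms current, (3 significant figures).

ω = 2πf = 37010 rad/s
X_L = ωL = 25200 Ω
X_C = 1/(ωC) = 22900 Ω
Net reactance X = X_L − X_C = 2270 Ω
Z = j2270 Ω
|Z| = √(0² + 2270²) = 2270 Ω
I = V/|Z| = 24/2270 = 10.6 mA

10.6 mA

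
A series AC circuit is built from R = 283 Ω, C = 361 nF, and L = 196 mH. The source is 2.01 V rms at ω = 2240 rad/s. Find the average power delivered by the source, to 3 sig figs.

1.60 mW

X_L = ωL = 439 Ω
X_C = 1/(ωC) = 1240 Ω
Net reactance X = X_L − X_C = -798 Ω
Z = 283 − j798 Ω
|Z| = √(283² + 798²) = 846 Ω
∠Z = arctan(-798/283) = -70.5°
I = V/|Z| = 2.37 mA
P = VI cos φ = 2.01 × 0.00237 × cos(-70.5°) = 1.60 mW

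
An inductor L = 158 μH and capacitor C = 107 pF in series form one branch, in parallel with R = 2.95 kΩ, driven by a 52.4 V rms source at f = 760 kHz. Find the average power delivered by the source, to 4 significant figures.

930.8 mW

ω = 2πf = 4.775e+06 rad/s
X_L = ωL = 754.5 Ω
X_C = 1/(ωC) = 1957 Ω
Branch 1: Z₁ = R = 2950 Ω
Branch 2 (series LC): Z₂ = j(X_L − X_C) = −j1203 Ω
Parallel: Z = Z₁Z₂/(Z₁+Z₂), |Z| = 1114 Ω, ∠Z = -67.82°
I = V/|Z| = 47.05 mA
P = VI cos φ = 52.4 × 0.04705 × cos(-67.82°) = 930.8 mW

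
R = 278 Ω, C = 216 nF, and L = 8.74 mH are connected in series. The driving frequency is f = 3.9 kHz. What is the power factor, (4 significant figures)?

ω = 2πf = 24500 rad/s
X_L = ωL = 214.2 Ω
X_C = 1/(ωC) = 188.9 Ω
Net reactance X = X_L − X_C = 25.24 Ω
Z = 278.0 + j25.24 Ω
|Z| = √(278.0² + 25.24²) = 279.1 Ω
∠Z = arctan(25.24/278.0) = 5.187°
cos φ = cos(5.187°) = 0.9959

0.9959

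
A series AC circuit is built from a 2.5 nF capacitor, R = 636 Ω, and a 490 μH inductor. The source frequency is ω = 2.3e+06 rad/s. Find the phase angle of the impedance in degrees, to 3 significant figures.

X_L = ωL = 1130 Ω
X_C = 1/(ωC) = 174 Ω
Net reactance X = X_L − X_C = 953 Ω
Z = 636 + j953 Ω
|Z| = √(636² + 953²) = 1150 Ω
∠Z = arctan(953/636) = 56.3°

56.3°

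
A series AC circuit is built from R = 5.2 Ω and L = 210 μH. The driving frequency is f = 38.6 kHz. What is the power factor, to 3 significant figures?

ω = 2πf = 242500 rad/s
X_L = ωL = 50.9 Ω
Z = 5.20 + j50.9 Ω
|Z| = √(5.20² + 50.9²) = 51.2 Ω
∠Z = arctan(50.9/5.20) = 84.2°
cos φ = cos(84.2°) = 0.102

0.102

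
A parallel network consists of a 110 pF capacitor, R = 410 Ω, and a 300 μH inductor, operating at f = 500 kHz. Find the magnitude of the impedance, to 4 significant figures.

ω = 2πf = 3.142e+06 rad/s
X_L = ωL = 942.5 Ω
X_C = 1/(ωC) = 2894 Ω
Parallel: admittances add. Y = 1/R + 1/(jωL) + jωC
Y = (0.002439 − j0.0007155) S
|Y| = 0.002542 S → |Z| = 1/|Y| = 393.4 Ω, ∠Z = −∠Y = 16.35°

393.4 Ω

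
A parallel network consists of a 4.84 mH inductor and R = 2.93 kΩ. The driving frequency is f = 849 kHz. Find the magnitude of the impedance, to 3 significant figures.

ω = 2πf = 5.334e+06 rad/s
X_L = ωL = 25800 Ω
Parallel: admittances add. Y = 1/R + 1/(jωL)
Y = (0.000341 − j3.87e-05) S
|Y| = 0.000343 S → |Z| = 1/|Y| = 2910 Ω, ∠Z = −∠Y = 6.47°

2910 Ω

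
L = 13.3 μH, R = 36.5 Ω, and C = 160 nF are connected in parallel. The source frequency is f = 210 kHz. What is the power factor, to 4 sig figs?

ω = 2πf = 1.319e+06 rad/s
X_L = ωL = 17.55 Ω
X_C = 1/(ωC) = 4.737 Ω
Parallel: admittances add. Y = 1/R + 1/(jωL) + jωC
Y = (0.02740 + j0.1541) S
|Y| = 0.1565 S → |Z| = 1/|Y| = 6.388 Ω, ∠Z = −∠Y = -79.92°
cos φ = cos(-79.92°) = 0.1750

0.1750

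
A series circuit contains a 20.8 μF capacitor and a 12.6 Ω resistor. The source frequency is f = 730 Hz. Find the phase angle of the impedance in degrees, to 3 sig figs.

-39.8°

ω = 2πf = 4587 rad/s
X_C = 1/(ωC) = 10.5 Ω
Z = 12.6 − j10.5 Ω
|Z| = √(12.6² + 10.5²) = 16.4 Ω
∠Z = arctan(-10.5/12.6) = -39.8°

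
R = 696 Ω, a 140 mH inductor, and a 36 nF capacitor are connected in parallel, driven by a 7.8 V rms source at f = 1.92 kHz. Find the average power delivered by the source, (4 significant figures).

ω = 2πf = 12060 rad/s
X_L = ωL = 1689 Ω
X_C = 1/(ωC) = 2303 Ω
Parallel: admittances add. Y = 1/R + 1/(jωL) + jωC
Y = (0.001437 − j0.0001578) S
|Y| = 0.001445 S → |Z| = 1/|Y| = 691.8 Ω, ∠Z = −∠Y = 6.268°
I = V/|Z| = 11.27 mA
P = VI cos φ = 7.8 × 0.01127 × cos(6.268°) = 87.41 mW

87.41 mW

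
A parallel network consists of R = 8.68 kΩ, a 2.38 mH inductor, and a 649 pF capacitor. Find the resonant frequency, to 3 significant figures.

128 kHz

ω₀ = 1/√(LC) = 1/√(0.00238 × 6.49e-10) = 804600 rad/s
f₀ = ω₀/(2π) = 128 kHz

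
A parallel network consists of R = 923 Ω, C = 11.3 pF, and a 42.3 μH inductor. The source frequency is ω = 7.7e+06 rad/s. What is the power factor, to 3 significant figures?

X_L = ωL = 326 Ω
X_C = 1/(ωC) = 11500 Ω
Parallel: admittances add. Y = 1/R + 1/(jωL) + jωC
Y = (0.00108 − j0.00298) S
|Y| = 0.00317 S → |Z| = 1/|Y| = 315 Ω, ∠Z = −∠Y = 70.0°
cos φ = cos(70.0°) = 0.341

0.341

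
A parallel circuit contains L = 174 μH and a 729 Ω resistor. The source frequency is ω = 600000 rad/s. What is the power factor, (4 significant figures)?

0.1418

X_L = ωL = 104.4 Ω
Parallel: admittances add. Y = 1/R + 1/(jωL)
Y = (0.001372 − j0.009579) S
|Y| = 0.009676 S → |Z| = 1/|Y| = 103.3 Ω, ∠Z = −∠Y = 81.85°
cos φ = cos(81.85°) = 0.1418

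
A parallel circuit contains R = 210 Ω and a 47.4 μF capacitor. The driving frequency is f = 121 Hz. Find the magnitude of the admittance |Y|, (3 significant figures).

ω = 2πf = 760.3 rad/s
X_C = 1/(ωC) = 27.7 Ω
Parallel: admittances add. Y = 1/R + jωC
Y = (0.00476 + j0.0360) S
|Y| = 0.0363 S → |Z| = 1/|Y| = 27.5 Ω, ∠Z = −∠Y = -82.5°

36.3 mS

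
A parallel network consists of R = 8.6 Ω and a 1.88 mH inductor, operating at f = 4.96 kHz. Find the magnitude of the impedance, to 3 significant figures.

8.51 Ω

ω = 2πf = 31160 rad/s
X_L = ωL = 58.6 Ω
Parallel: admittances add. Y = 1/R + 1/(jωL)
Y = (0.116 − j0.0171) S
|Y| = 0.118 S → |Z| = 1/|Y| = 8.51 Ω, ∠Z = −∠Y = 8.35°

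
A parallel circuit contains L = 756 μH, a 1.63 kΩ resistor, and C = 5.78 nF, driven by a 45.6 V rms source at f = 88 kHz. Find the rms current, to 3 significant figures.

ω = 2πf = 552900 rad/s
X_L = ωL = 418 Ω
X_C = 1/(ωC) = 313 Ω
Parallel: admittances add. Y = 1/R + 1/(jωL) + jωC
Y = (0.000613 + j0.000804) S
|Y| = 0.00101 S → |Z| = 1/|Y| = 989 Ω, ∠Z = −∠Y = -52.6°
I = V/|Z| = 45.6/989 = 46.1 mA

46.1 mA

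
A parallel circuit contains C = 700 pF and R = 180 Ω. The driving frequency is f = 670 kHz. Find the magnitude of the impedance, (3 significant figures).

ω = 2πf = 4.21e+06 rad/s
X_C = 1/(ωC) = 339 Ω
Parallel: admittances add. Y = 1/R + jωC
Y = (0.00556 + j0.00295) S
|Y| = 0.00629 S → |Z| = 1/|Y| = 159 Ω, ∠Z = −∠Y = -27.9°

159 Ω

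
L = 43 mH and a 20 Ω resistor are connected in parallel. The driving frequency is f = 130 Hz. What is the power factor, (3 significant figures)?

ω = 2πf = 816.8 rad/s
X_L = ωL = 35.1 Ω
Parallel: admittances add. Y = 1/R + 1/(jωL)
Y = (0.0500 − j0.0285) S
|Y| = 0.0575 S → |Z| = 1/|Y| = 17.4 Ω, ∠Z = −∠Y = 29.7°
cos φ = cos(29.7°) = 0.869

0.869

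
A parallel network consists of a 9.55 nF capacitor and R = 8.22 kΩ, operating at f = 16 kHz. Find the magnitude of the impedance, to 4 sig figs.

1033 Ω

ω = 2πf = 100500 rad/s
X_C = 1/(ωC) = 1042 Ω
Parallel: admittances add. Y = 1/R + jωC
Y = (0.0001217 + j0.0009601) S
|Y| = 0.0009677 S → |Z| = 1/|Y| = 1033 Ω, ∠Z = −∠Y = -82.78°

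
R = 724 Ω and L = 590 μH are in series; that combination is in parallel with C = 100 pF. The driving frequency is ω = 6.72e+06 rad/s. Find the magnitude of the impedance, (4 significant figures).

X_L = ωL = 3965 Ω
X_C = 1/(ωC) = 1488 Ω
Branch 1 (R+jX_L): Z₁ = 724.0 + j3965 Ω, |Z₁| = 4030 Ω
Branch 2 (−jX_C): Z₂ = −j1488 Ω
Parallel: Z = Z₁Z₂/(Z₁+Z₂), |Z| = 2324 Ω, ∠Z = -84.05°

2324 Ω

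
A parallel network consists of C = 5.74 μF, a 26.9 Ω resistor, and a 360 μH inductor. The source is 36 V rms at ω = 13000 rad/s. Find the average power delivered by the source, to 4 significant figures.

X_L = ωL = 4.680 Ω
X_C = 1/(ωC) = 13.40 Ω
Parallel: admittances add. Y = 1/R + 1/(jωL) + jωC
Y = (0.03717 − j0.1391) S
|Y| = 0.1439 S → |Z| = 1/|Y| = 6.947 Ω, ∠Z = −∠Y = 75.03°
I = V/|Z| = 5.182 A
P = VI cos φ = 36 × 5.182 × cos(75.03°) = 48.18 W

48.18 W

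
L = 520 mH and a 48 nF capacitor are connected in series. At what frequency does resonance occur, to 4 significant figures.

1.007 kHz

ω₀ = 1/√(LC) = 1/√(0.52 × 4.8e-08) = 6330 rad/s
f₀ = ω₀/(2π) = 1.007 kHz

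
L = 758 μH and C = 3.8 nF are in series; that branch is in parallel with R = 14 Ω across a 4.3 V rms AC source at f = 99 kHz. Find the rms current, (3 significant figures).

ω = 2πf = 622000 rad/s
X_L = ωL = 472 Ω
X_C = 1/(ωC) = 423 Ω
Branch 1: Z₁ = R = 14.0 Ω
Branch 2 (series LC): Z₂ = j(X_L − X_C) = j48.4 Ω
Parallel: Z = Z₁Z₂/(Z₁+Z₂), |Z| = 13.4 Ω, ∠Z = 16.1°
I = V/|Z| = 4.3/13.4 = 320 mA

320 mA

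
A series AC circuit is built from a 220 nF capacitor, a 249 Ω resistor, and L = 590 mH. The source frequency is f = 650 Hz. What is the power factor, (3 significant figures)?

ω = 2πf = 4084 rad/s
X_L = ωL = 2410 Ω
X_C = 1/(ωC) = 1110 Ω
Net reactance X = X_L − X_C = 1300 Ω
Z = 249 + j1300 Ω
|Z| = √(249² + 1300²) = 1320 Ω
∠Z = arctan(1300/249) = 79.1°
cos φ = cos(79.1°) = 0.189

0.189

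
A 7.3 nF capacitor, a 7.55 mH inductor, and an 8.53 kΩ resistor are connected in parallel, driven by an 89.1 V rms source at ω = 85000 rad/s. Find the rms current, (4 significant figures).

84.20 mA

X_L = ωL = 641.8 Ω
X_C = 1/(ωC) = 1612 Ω
Parallel: admittances add. Y = 1/R + 1/(jωL) + jωC
Y = (0.0001172 − j0.0009377) S
|Y| = 0.0009450 S → |Z| = 1/|Y| = 1058 Ω, ∠Z = −∠Y = 82.87°
I = V/|Z| = 89.1/1058 = 84.20 mA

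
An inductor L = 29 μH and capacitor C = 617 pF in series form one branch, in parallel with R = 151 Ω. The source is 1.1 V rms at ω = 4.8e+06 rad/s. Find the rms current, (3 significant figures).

X_L = ωL = 139 Ω
X_C = 1/(ωC) = 338 Ω
Branch 1: Z₁ = R = 151 Ω
Branch 2 (series LC): Z₂ = j(X_L − X_C) = −j198 Ω
Parallel: Z = Z₁Z₂/(Z₁+Z₂), |Z| = 120 Ω, ∠Z = -37.3°
I = V/|Z| = 1.1/120 = 9.15 mA

9.15 mA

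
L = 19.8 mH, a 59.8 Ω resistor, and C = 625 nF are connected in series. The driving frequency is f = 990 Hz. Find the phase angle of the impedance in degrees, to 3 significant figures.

-66.0°

ω = 2πf = 6220 rad/s
X_L = ωL = 123 Ω
X_C = 1/(ωC) = 257 Ω
Net reactance X = X_L − X_C = -134 Ω
Z = 59.8 − j134 Ω
|Z| = √(59.8² + 134²) = 147 Ω
∠Z = arctan(-134/59.8) = -66.0°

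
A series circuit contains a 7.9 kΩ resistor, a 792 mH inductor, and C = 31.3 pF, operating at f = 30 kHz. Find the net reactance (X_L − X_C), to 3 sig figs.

ω = 2πf = 188500 rad/s
X_L = ωL = 149000 Ω
X_C = 1/(ωC) = 169000 Ω
X = 149000 − 169000 = -20200 Ω

-20200 Ω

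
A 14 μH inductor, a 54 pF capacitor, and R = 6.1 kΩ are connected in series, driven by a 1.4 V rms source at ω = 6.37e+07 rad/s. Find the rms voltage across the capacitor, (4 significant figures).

X_L = ωL = 891.8 Ω
X_C = 1/(ωC) = 290.7 Ω
Net reactance X = X_L − X_C = 601.1 Ω
Z = 6100 + j601.1 Ω
|Z| = √(6100² + 601.1²) = 6130 Ω
I = V/|Z| = 228.4 μA
V_C = I·|Z_C| = 0.0002284 × 290.7 = 0.06640 V

0.06640 V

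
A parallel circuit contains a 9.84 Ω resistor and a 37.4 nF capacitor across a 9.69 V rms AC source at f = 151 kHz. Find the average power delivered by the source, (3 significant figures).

9.54 W

ω = 2πf = 948800 rad/s
X_C = 1/(ωC) = 28.2 Ω
Parallel: admittances add. Y = 1/R + jωC
Y = (0.102 + j0.0355) S
|Y| = 0.108 S → |Z| = 1/|Y| = 9.29 Ω, ∠Z = −∠Y = -19.2°
I = V/|Z| = 1.04 A
P = VI cos φ = 9.69 × 1.04 × cos(-19.2°) = 9.54 W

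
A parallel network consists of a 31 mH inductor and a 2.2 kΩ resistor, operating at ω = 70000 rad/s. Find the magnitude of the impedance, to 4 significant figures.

X_L = ωL = 2170 Ω
Parallel: admittances add. Y = 1/R + 1/(jωL)
Y = (0.0004545 − j0.0004608) S
|Y| = 0.0006473 S → |Z| = 1/|Y| = 1545 Ω, ∠Z = −∠Y = 45.39°

1545 Ω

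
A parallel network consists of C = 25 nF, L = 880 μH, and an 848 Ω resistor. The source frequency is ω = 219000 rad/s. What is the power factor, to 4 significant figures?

X_L = ωL = 192.7 Ω
X_C = 1/(ωC) = 182.6 Ω
Parallel: admittances add. Y = 1/R + 1/(jωL) + jωC
Y = (0.001179 + j0.0002861) S
|Y| = 0.001213 S → |Z| = 1/|Y| = 824.1 Ω, ∠Z = −∠Y = -13.64°
cos φ = cos(-13.64°) = 0.9718

0.9718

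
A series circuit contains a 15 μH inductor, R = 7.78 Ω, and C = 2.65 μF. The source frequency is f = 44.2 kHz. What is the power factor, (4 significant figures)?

0.9406

ω = 2πf = 277700 rad/s
X_L = ωL = 4.166 Ω
X_C = 1/(ωC) = 1.359 Ω
Net reactance X = X_L − X_C = 2.807 Ω
Z = 7.780 + j2.807 Ω
|Z| = √(7.780² + 2.807²) = 8.271 Ω
∠Z = arctan(2.807/7.780) = 19.84°
cos φ = cos(19.84°) = 0.9406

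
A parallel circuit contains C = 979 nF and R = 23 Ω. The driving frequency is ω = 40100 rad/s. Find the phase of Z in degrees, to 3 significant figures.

X_C = 1/(ωC) = 25.5 Ω
Parallel: admittances add. Y = 1/R + jωC
Y = (0.0435 + j0.0393) S
|Y| = 0.0586 S → |Z| = 1/|Y| = 17.1 Ω, ∠Z = −∠Y = -42.1°

-42.1°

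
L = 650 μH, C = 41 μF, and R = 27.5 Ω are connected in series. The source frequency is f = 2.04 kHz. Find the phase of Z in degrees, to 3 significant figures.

13.2°

ω = 2πf = 12820 rad/s
X_L = ωL = 8.33 Ω
X_C = 1/(ωC) = 1.90 Ω
Net reactance X = X_L − X_C = 6.43 Ω
Z = 27.5 + j6.43 Ω
|Z| = √(27.5² + 6.43²) = 28.2 Ω
∠Z = arctan(6.43/27.5) = 13.2°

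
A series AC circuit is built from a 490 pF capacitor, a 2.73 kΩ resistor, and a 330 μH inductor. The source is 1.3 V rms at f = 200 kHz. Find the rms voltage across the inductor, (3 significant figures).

0.181 V

ω = 2πf = 1.257e+06 rad/s
X_L = ωL = 415 Ω
X_C = 1/(ωC) = 1620 Ω
Net reactance X = X_L − X_C = -1210 Ω
Z = 2730 − j1210 Ω
|Z| = √(2730² + 1210²) = 2990 Ω
I = V/|Z| = 435 μA
V_L = I·|Z_L| = 0.000435 × 415 = 0.181 V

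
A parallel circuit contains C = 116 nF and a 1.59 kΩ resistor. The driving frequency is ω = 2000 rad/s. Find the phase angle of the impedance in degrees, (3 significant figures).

X_C = 1/(ωC) = 4310 Ω
Parallel: admittances add. Y = 1/R + jωC
Y = (0.000629 + j0.000232) S
|Y| = 0.000670 S → |Z| = 1/|Y| = 1490 Ω, ∠Z = −∠Y = -20.2°

-20.2°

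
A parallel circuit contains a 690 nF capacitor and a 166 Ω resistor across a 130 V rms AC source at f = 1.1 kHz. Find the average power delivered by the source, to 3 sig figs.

102 W

ω = 2πf = 6912 rad/s
X_C = 1/(ωC) = 210 Ω
Parallel: admittances add. Y = 1/R + jωC
Y = (0.00602 + j0.00477) S
|Y| = 0.00768 S → |Z| = 1/|Y| = 130 Ω, ∠Z = −∠Y = -38.4°
I = V/|Z| = 999 mA
P = VI cos φ = 130 × 0.999 × cos(-38.4°) = 102 W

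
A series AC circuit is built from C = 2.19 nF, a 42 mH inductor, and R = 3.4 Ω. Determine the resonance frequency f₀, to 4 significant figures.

16.59 kHz

ω₀ = 1/√(LC) = 1/√(0.042 × 2.19e-09) = 104300 rad/s
f₀ = ω₀/(2π) = 16.59 kHz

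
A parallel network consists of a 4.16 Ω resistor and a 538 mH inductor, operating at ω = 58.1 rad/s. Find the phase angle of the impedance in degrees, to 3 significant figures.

7.58°

X_L = ωL = 31.3 Ω
Parallel: admittances add. Y = 1/R + 1/(jωL)
Y = (0.240 − j0.0320) S
|Y| = 0.243 S → |Z| = 1/|Y| = 4.12 Ω, ∠Z = −∠Y = 7.58°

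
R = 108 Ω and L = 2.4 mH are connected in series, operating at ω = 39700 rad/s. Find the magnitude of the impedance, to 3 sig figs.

X_L = ωL = 95.3 Ω
Z = 108 + j95.3 Ω
|Z| = √(108² + 95.3²) = 144 Ω

144 Ω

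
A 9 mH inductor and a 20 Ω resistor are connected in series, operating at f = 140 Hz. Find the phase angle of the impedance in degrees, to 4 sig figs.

21.60°

ω = 2πf = 879.6 rad/s
X_L = ωL = 7.917 Ω
Z = 20.00 + j7.917 Ω
|Z| = √(20.00² + 7.917²) = 21.51 Ω
∠Z = arctan(7.917/20.00) = 21.60°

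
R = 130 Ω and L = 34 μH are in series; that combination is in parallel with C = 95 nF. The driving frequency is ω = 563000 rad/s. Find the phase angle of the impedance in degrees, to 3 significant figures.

X_L = ωL = 19.1 Ω
X_C = 1/(ωC) = 18.7 Ω
Branch 1 (R+jX_L): Z₁ = 130 + j19.1 Ω, |Z₁| = 131 Ω
Branch 2 (−jX_C): Z₂ = −j18.7 Ω
Parallel: Z = Z₁Z₂/(Z₁+Z₂), |Z| = 18.9 Ω, ∠Z = -81.8°

-81.8°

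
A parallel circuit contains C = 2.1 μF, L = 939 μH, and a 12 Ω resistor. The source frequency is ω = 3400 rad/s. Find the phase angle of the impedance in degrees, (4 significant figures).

74.77°

X_L = ωL = 3.193 Ω
X_C = 1/(ωC) = 140.1 Ω
Parallel: admittances add. Y = 1/R + 1/(jωL) + jωC
Y = (0.08333 − j0.3061) S
|Y| = 0.3172 S → |Z| = 1/|Y| = 3.152 Ω, ∠Z = −∠Y = 74.77°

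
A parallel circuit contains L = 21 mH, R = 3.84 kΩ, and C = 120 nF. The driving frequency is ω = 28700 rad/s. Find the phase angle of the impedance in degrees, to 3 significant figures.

-81.7°

X_L = ωL = 603 Ω
X_C = 1/(ωC) = 290 Ω
Parallel: admittances add. Y = 1/R + 1/(jωL) + jωC
Y = (0.000260 + j0.00178) S
|Y| = 0.00180 S → |Z| = 1/|Y| = 554 Ω, ∠Z = −∠Y = -81.7°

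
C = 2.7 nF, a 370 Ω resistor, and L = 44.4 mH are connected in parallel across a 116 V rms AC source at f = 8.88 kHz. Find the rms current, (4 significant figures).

314.9 mA

ω = 2πf = 55790 rad/s
X_L = ωL = 2477 Ω
X_C = 1/(ωC) = 6638 Ω
Parallel: admittances add. Y = 1/R + 1/(jωL) + jωC
Y = (0.002703 − j0.0002530) S
|Y| = 0.002715 S → |Z| = 1/|Y| = 368.4 Ω, ∠Z = −∠Y = 5.348°
I = V/|Z| = 116/368.4 = 314.9 mA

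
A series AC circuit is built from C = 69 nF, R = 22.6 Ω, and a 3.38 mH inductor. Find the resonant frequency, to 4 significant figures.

ω₀ = 1/√(LC) = 1/√(0.00338 × 6.9e-08) = 65480 rad/s
f₀ = ω₀/(2π) = 10.42 kHz

10.42 kHz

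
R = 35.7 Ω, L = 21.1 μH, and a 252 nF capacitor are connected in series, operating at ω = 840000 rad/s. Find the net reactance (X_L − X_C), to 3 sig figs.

13.0 Ω

X_L = ωL = 17.7 Ω
X_C = 1/(ωC) = 4.72 Ω
X = 17.7 − 4.72 = 13.0 Ω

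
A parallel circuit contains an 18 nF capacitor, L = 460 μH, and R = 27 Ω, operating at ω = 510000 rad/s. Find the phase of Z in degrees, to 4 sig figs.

X_L = ωL = 234.6 Ω
X_C = 1/(ωC) = 108.9 Ω
Parallel: admittances add. Y = 1/R + 1/(jωL) + jωC
Y = (0.03704 + j0.004917) S
|Y| = 0.03736 S → |Z| = 1/|Y| = 26.77 Ω, ∠Z = −∠Y = -7.563°

-7.563°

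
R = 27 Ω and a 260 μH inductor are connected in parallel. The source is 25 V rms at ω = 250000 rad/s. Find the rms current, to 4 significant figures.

X_L = ωL = 65.00 Ω
Parallel: admittances add. Y = 1/R + 1/(jωL)
Y = (0.03704 − j0.01538) S
|Y| = 0.04011 S → |Z| = 1/|Y| = 24.93 Ω, ∠Z = −∠Y = 22.56°
I = V/|Z| = 25/24.93 = 1.003 A

1.003 A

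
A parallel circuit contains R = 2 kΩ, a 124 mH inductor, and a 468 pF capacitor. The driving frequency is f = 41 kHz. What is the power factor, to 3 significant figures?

ω = 2πf = 257600 rad/s
X_L = ωL = 31900 Ω
X_C = 1/(ωC) = 8290 Ω
Parallel: admittances add. Y = 1/R + 1/(jωL) + jωC
Y = (0.000500 + j8.93e-05) S
|Y| = 0.000508 S → |Z| = 1/|Y| = 1970 Ω, ∠Z = −∠Y = -10.1°
cos φ = cos(-10.1°) = 0.984

0.984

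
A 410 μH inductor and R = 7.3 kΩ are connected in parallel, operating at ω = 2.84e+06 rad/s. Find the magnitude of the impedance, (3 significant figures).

X_L = ωL = 1160 Ω
Parallel: admittances add. Y = 1/R + 1/(jωL)
Y = (0.000137 − j0.000859) S
|Y| = 0.000870 S → |Z| = 1/|Y| = 1150 Ω, ∠Z = −∠Y = 80.9°

1150 Ω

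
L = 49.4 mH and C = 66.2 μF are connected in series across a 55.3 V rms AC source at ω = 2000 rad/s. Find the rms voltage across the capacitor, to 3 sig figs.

4.58 V

X_L = ωL = 98.8 Ω
X_C = 1/(ωC) = 7.55 Ω
Net reactance X = X_L − X_C = 91.2 Ω
Z = j91.2 Ω
|Z| = √(0² + 91.2²) = 91.2 Ω
I = V/|Z| = 606 mA
V_C = I·|Z_C| = 0.606 × 7.55 = 4.58 V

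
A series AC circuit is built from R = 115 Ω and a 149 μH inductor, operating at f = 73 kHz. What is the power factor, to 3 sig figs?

ω = 2πf = 458700 rad/s
X_L = ωL = 68.3 Ω
Z = 115 + j68.3 Ω
|Z| = √(115² + 68.3²) = 134 Ω
∠Z = arctan(68.3/115) = 30.7°
cos φ = cos(30.7°) = 0.860

0.860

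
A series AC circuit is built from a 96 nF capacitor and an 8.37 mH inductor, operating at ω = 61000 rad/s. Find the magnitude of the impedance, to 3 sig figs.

340 Ω

X_L = ωL = 511 Ω
X_C = 1/(ωC) = 171 Ω
Net reactance X = X_L − X_C = 340 Ω
Z = j340 Ω
|Z| = √(0² + 340²) = 340 Ω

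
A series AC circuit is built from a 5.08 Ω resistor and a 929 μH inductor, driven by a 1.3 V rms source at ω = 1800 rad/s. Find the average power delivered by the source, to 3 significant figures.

300 mW

X_L = ωL = 1.67 Ω
Z = 5.08 + j1.67 Ω
|Z| = √(5.08² + 1.67²) = 5.35 Ω
∠Z = arctan(1.67/5.08) = 18.2°
I = V/|Z| = 243 mA
P = VI cos φ = 1.3 × 0.243 × cos(18.2°) = 300 mW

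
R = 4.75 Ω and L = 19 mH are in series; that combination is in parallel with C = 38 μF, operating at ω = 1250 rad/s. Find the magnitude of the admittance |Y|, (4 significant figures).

10.71 mS

X_L = ωL = 23.75 Ω
X_C = 1/(ωC) = 21.05 Ω
Branch 1 (R+jX_L): Z₁ = 4.750 + j23.75 Ω, |Z₁| = 24.22 Ω
Branch 2 (−jX_C): Z₂ = −j21.05 Ω
Parallel: Z = Z₁Z₂/(Z₁+Z₂), |Z| = 93.35 Ω, ∠Z = -40.90°
|Y| = 1/|Z| = 10.71 mS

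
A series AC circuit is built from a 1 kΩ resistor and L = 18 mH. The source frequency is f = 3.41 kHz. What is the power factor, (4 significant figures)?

ω = 2πf = 21430 rad/s
X_L = ωL = 385.7 Ω
Z = 1000 + j385.7 Ω
|Z| = √(1000² + 385.7²) = 1072 Ω
∠Z = arctan(385.7/1000) = 21.09°
cos φ = cos(21.09°) = 0.9330

0.9330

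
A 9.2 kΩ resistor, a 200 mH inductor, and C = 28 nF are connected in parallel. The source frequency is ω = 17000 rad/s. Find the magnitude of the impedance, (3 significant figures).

4720 Ω

X_L = ωL = 3400 Ω
X_C = 1/(ωC) = 2100 Ω
Parallel: admittances add. Y = 1/R + 1/(jωL) + jωC
Y = (0.000109 + j0.000182) S
|Y| = 0.000212 S → |Z| = 1/|Y| = 4720 Ω, ∠Z = −∠Y = -59.1°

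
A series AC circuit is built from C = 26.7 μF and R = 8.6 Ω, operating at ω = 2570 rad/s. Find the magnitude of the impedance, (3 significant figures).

X_C = 1/(ωC) = 14.6 Ω
Z = 8.60 − j14.6 Ω
|Z| = √(8.60² + 14.6²) = 16.9 Ω

16.9 Ω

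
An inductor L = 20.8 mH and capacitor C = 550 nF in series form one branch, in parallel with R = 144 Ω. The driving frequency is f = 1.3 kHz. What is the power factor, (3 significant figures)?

ω = 2πf = 8168 rad/s
X_L = ωL = 170 Ω
X_C = 1/(ωC) = 223 Ω
Branch 1: Z₁ = R = 144 Ω
Branch 2 (series LC): Z₂ = j(X_L − X_C) = −j52.7 Ω
Parallel: Z = Z₁Z₂/(Z₁+Z₂), |Z| = 49.5 Ω, ∠Z = -69.9°
cos φ = cos(-69.9°) = 0.344

0.344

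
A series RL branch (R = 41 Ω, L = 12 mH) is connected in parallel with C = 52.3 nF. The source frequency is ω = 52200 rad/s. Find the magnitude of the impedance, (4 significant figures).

873.2 Ω

X_L = ωL = 626.4 Ω
X_C = 1/(ωC) = 366.3 Ω
Branch 1 (R+jX_L): Z₁ = 41.00 + j626.4 Ω, |Z₁| = 627.7 Ω
Branch 2 (−jX_C): Z₂ = −j366.3 Ω
Parallel: Z = Z₁Z₂/(Z₁+Z₂), |Z| = 873.2 Ω, ∠Z = -84.79°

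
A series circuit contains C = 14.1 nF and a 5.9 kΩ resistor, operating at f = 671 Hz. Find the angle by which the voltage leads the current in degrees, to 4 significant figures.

-70.67°

ω = 2πf = 4216 rad/s
X_C = 1/(ωC) = 16820 Ω
Z = 5900 − j16820 Ω
|Z| = √(5900² + 16820²) = 17830 Ω
∠Z = arctan(-16820/5900) = -70.67°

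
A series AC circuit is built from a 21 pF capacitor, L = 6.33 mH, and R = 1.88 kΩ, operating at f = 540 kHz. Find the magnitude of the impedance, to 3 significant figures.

7680 Ω

ω = 2πf = 3.393e+06 rad/s
X_L = ωL = 21500 Ω
X_C = 1/(ωC) = 14000 Ω
Net reactance X = X_L − X_C = 7440 Ω
Z = 1880 + j7440 Ω
|Z| = √(1880² + 7440²) = 7680 Ω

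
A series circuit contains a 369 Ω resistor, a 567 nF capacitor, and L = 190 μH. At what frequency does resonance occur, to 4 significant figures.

ω₀ = 1/√(LC) = 1/√(0.00019 × 5.67e-07) = 96350 rad/s
f₀ = ω₀/(2π) = 15.33 kHz

15.33 kHz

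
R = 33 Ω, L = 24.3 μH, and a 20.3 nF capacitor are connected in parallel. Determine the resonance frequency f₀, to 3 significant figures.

227 kHz

ω₀ = 1/√(LC) = 1/√(2.43e-05 × 2.03e-08) = 1.424e+06 rad/s
f₀ = ω₀/(2π) = 227 kHz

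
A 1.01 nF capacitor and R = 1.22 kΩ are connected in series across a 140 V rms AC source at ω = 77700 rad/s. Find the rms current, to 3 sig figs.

X_C = 1/(ωC) = 12700 Ω
Z = 1220 − j12700 Ω
|Z| = √(1220² + 12700²) = 12800 Ω
I = V/|Z| = 140/12800 = 10.9 mA

10.9 mA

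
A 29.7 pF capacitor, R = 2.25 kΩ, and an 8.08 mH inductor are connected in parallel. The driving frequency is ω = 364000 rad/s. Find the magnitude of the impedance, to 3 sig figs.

1810 Ω

X_L = ωL = 2940 Ω
X_C = 1/(ωC) = 92500 Ω
Parallel: admittances add. Y = 1/R + 1/(jωL) + jωC
Y = (0.000444 − j0.000329) S
|Y| = 0.000553 S → |Z| = 1/|Y| = 1810 Ω, ∠Z = −∠Y = 36.5°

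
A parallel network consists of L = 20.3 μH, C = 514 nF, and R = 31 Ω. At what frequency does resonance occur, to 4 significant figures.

49.27 kHz

ω₀ = 1/√(LC) = 1/√(2.03e-05 × 5.14e-07) = 309600 rad/s
f₀ = ω₀/(2π) = 49.27 kHz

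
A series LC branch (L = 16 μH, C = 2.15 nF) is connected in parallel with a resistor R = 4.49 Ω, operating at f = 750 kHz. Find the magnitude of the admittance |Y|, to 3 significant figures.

ω = 2πf = 4.712e+06 rad/s
X_L = ωL = 75.4 Ω
X_C = 1/(ωC) = 98.7 Ω
Branch 1: Z₁ = R = 4.49 Ω
Branch 2 (series LC): Z₂ = j(X_L − X_C) = −j23.3 Ω
Parallel: Z = Z₁Z₂/(Z₁+Z₂), |Z| = 4.41 Ω, ∠Z = -10.9°
|Y| = 1/|Z| = 227 mS

227 mS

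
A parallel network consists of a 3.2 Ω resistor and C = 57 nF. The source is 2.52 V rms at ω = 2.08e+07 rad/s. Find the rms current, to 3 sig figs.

3.09 A

X_C = 1/(ωC) = 0.843 Ω
Parallel: admittances add. Y = 1/R + jωC
Y = (0.312 + j1.19) S
|Y| = 1.23 S → |Z| = 1/|Y| = 0.816 Ω, ∠Z = −∠Y = -75.2°
I = V/|Z| = 2.52/0.816 = 3.09 A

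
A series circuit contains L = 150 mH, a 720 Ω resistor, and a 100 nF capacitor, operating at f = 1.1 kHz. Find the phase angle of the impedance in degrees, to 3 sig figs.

-29.7°

ω = 2πf = 6912 rad/s
X_L = ωL = 1040 Ω
X_C = 1/(ωC) = 1450 Ω
Net reactance X = X_L − X_C = -410 Ω
Z = 720 − j410 Ω
|Z| = √(720² + 410²) = 829 Ω
∠Z = arctan(-410/720) = -29.7°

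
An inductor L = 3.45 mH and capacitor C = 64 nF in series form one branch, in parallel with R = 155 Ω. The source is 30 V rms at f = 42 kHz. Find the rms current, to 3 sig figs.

197 mA

ω = 2πf = 263900 rad/s
X_L = ωL = 910 Ω
X_C = 1/(ωC) = 59.2 Ω
Branch 1: Z₁ = R = 155 Ω
Branch 2 (series LC): Z₂ = j(X_L − X_C) = j851 Ω
Parallel: Z = Z₁Z₂/(Z₁+Z₂), |Z| = 152 Ω, ∠Z = 10.3°
I = V/|Z| = 30/152 = 197 mA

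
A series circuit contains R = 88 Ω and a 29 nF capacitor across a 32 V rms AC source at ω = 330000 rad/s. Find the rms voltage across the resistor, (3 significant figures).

20.6 V

X_C = 1/(ωC) = 104 Ω
Z = 88.0 − j104 Ω
|Z| = √(88.0² + 104²) = 137 Ω
I = V/|Z| = 234 mA
V_R = I·|Z_R| = 0.234 × 88.0 = 20.6 V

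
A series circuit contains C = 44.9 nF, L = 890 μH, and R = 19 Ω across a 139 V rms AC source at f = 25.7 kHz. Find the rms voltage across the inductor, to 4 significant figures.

ω = 2πf = 161500 rad/s
X_L = ωL = 143.7 Ω
X_C = 1/(ωC) = 137.9 Ω
Net reactance X = X_L − X_C = 5.791 Ω
Z = 19.00 + j5.791 Ω
|Z| = √(19.00² + 5.791²) = 19.86 Ω
I = V/|Z| = 6.998 A
V_L = I·|Z_L| = 6.998 × 143.7 = 1006 V

1006 V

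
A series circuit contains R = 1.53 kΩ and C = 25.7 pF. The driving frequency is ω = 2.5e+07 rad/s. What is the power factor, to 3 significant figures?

0.701

X_C = 1/(ωC) = 1560 Ω
Z = 1530 − j1560 Ω
|Z| = √(1530² + 1560²) = 2180 Ω
∠Z = arctan(-1560/1530) = -45.5°
cos φ = cos(-45.5°) = 0.701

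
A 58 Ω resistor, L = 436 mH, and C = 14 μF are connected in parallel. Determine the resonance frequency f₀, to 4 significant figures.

ω₀ = 1/√(LC) = 1/√(0.436 × 1.4e-05) = 404.8 rad/s
f₀ = ω₀/(2π) = 64.42 Hz

64.42 Hz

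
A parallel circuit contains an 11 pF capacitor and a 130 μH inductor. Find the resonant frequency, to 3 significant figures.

4.21 MHz

ω₀ = 1/√(LC) = 1/√(0.00013 × 1.1e-11) = 2.644e+07 rad/s
f₀ = ω₀/(2π) = 4.21 MHz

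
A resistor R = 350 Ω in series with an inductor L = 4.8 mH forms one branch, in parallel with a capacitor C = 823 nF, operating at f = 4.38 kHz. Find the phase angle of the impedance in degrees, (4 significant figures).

ω = 2πf = 27520 rad/s
X_L = ωL = 132.1 Ω
X_C = 1/(ωC) = 44.15 Ω
Branch 1 (R+jX_L): Z₁ = 350.0 + j132.1 Ω, |Z₁| = 374.1 Ω
Branch 2 (−jX_C): Z₂ = −j44.15 Ω
Parallel: Z = Z₁Z₂/(Z₁+Z₂), |Z| = 45.77 Ω, ∠Z = -83.43°

-83.43°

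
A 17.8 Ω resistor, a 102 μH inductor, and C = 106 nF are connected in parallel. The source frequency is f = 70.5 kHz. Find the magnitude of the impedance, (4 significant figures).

16.28 Ω

ω = 2πf = 443000 rad/s
X_L = ωL = 45.18 Ω
X_C = 1/(ωC) = 21.30 Ω
Parallel: admittances add. Y = 1/R + 1/(jωL) + jωC
Y = (0.05618 + j0.02482) S
|Y| = 0.06142 S → |Z| = 1/|Y| = 16.28 Ω, ∠Z = −∠Y = -23.84°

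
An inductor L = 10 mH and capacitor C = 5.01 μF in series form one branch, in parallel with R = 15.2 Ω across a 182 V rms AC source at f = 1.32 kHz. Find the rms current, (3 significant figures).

ω = 2πf = 8294 rad/s
X_L = ωL = 82.9 Ω
X_C = 1/(ωC) = 24.1 Ω
Branch 1: Z₁ = R = 15.2 Ω
Branch 2 (series LC): Z₂ = j(X_L − X_C) = j58.9 Ω
Parallel: Z = Z₁Z₂/(Z₁+Z₂), |Z| = 14.7 Ω, ∠Z = 14.5°
I = V/|Z| = 182/14.7 = 12.4 A

12.4 A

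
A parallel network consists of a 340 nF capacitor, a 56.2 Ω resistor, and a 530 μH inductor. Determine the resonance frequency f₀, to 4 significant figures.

ω₀ = 1/√(LC) = 1/√(0.00053 × 3.4e-07) = 74490 rad/s
f₀ = ω₀/(2π) = 11.86 kHz

11.86 kHz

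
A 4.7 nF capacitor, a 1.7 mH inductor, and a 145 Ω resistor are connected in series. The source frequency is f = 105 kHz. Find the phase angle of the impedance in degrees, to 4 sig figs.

79.71°

ω = 2πf = 659700 rad/s
X_L = ωL = 1122 Ω
X_C = 1/(ωC) = 322.5 Ω
Net reactance X = X_L − X_C = 799.0 Ω
Z = 145.0 + j799.0 Ω
|Z| = √(145.0² + 799.0²) = 812.1 Ω
∠Z = arctan(799.0/145.0) = 79.71°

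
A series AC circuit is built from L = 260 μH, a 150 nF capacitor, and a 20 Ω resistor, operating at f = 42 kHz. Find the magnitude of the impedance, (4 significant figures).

47.74 Ω

ω = 2πf = 263900 rad/s
X_L = ωL = 68.61 Ω
X_C = 1/(ωC) = 25.26 Ω
Net reactance X = X_L − X_C = 43.35 Ω
Z = 20.00 + j43.35 Ω
|Z| = √(20.00² + 43.35²) = 47.74 Ω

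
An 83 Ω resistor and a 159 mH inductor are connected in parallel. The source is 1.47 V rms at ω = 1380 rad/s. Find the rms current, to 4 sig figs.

18.94 mA

X_L = ωL = 219.4 Ω
Parallel: admittances add. Y = 1/R + 1/(jωL)
Y = (0.01205 − j0.004557) S
|Y| = 0.01288 S → |Z| = 1/|Y| = 77.63 Ω, ∠Z = −∠Y = 20.72°
I = V/|Z| = 1.47/77.63 = 18.94 mA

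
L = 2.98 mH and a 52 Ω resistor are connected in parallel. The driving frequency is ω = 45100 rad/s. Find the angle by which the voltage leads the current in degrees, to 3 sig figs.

21.2°

X_L = ωL = 134 Ω
Parallel: admittances add. Y = 1/R + 1/(jωL)
Y = (0.0192 − j0.00744) S
|Y| = 0.0206 S → |Z| = 1/|Y| = 48.5 Ω, ∠Z = −∠Y = 21.2°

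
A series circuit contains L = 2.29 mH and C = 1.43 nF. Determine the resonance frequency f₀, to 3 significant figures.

ω₀ = 1/√(LC) = 1/√(0.00229 × 1.43e-09) = 552600 rad/s
f₀ = ω₀/(2π) = 87.9 kHz

87.9 kHz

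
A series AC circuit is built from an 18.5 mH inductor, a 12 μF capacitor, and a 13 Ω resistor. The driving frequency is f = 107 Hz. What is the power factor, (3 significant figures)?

ω = 2πf = 672.3 rad/s
X_L = ωL = 12.4 Ω
X_C = 1/(ωC) = 124 Ω
Net reactance X = X_L − X_C = -112 Ω
Z = 13.0 − j112 Ω
|Z| = √(13.0² + 112²) = 112 Ω
∠Z = arctan(-112/13.0) = -83.4°
cos φ = cos(-83.4°) = 0.116

0.116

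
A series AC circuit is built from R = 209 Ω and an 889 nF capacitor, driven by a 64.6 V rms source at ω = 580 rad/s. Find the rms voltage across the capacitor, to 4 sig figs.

64.23 V

X_C = 1/(ωC) = 1939 Ω
Z = 209.0 − j1939 Ω
|Z| = √(209.0² + 1939²) = 1951 Ω
I = V/|Z| = 33.12 mA
V_C = I·|Z_C| = 0.03312 × 1939 = 64.23 V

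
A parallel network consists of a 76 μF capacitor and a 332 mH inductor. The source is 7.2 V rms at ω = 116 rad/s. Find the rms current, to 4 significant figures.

X_L = ωL = 38.51 Ω
X_C = 1/(ωC) = 113.4 Ω
Parallel: admittances add. Y = 1/(jωL) + jωC
Y = (0 − j0.01715) S
|Y| = 0.01715 S → |Z| = 1/|Y| = 58.31 Ω, ∠Z = −∠Y = 90.00°
I = V/|Z| = 7.2/58.31 = 123.5 mA

123.5 mA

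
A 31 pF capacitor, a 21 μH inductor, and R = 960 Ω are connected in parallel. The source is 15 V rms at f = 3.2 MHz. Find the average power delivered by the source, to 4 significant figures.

234.4 mW

ω = 2πf = 2.011e+07 rad/s
X_L = ωL = 422.2 Ω
X_C = 1/(ωC) = 1604 Ω
Parallel: admittances add. Y = 1/R + 1/(jωL) + jωC
Y = (0.001042 − j0.001745) S
|Y| = 0.002032 S → |Z| = 1/|Y| = 492.0 Ω, ∠Z = −∠Y = 59.17°
I = V/|Z| = 30.49 mA
P = VI cos φ = 15 × 0.03049 × cos(59.17°) = 234.4 mW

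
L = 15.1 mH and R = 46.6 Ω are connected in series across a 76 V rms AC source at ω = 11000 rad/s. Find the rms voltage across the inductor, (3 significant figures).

X_L = ωL = 166 Ω
Z = 46.6 + j166 Ω
|Z| = √(46.6² + 166²) = 173 Ω
I = V/|Z| = 441 mA
V_L = I·|Z_L| = 0.441 × 166 = 73.2 V

73.2 V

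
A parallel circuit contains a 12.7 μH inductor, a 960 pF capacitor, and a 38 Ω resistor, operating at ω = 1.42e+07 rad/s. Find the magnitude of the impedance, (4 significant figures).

X_L = ωL = 180.3 Ω
X_C = 1/(ωC) = 73.36 Ω
Parallel: admittances add. Y = 1/R + 1/(jωL) + jωC
Y = (0.02632 + j0.008087) S
|Y| = 0.02753 S → |Z| = 1/|Y| = 36.32 Ω, ∠Z = −∠Y = -17.08°

36.32 Ω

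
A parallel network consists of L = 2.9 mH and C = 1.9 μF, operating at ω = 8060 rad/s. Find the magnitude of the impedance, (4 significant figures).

36.41 Ω

X_L = ωL = 23.37 Ω
X_C = 1/(ωC) = 65.30 Ω
Parallel: admittances add. Y = 1/(jωL) + jωC
Y = (0 − j0.02747) S
|Y| = 0.02747 S → |Z| = 1/|Y| = 36.41 Ω, ∠Z = −∠Y = 90.00°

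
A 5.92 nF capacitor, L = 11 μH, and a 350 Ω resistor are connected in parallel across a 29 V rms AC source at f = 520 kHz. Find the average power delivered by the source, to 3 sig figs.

2.40 W

ω = 2πf = 3.267e+06 rad/s
X_L = ωL = 35.9 Ω
X_C = 1/(ωC) = 51.7 Ω
Parallel: admittances add. Y = 1/R + 1/(jωL) + jωC
Y = (0.00286 − j0.00848) S
|Y| = 0.00895 S → |Z| = 1/|Y| = 112 Ω, ∠Z = −∠Y = 71.4°
I = V/|Z| = 260 mA
P = VI cos φ = 29 × 0.260 × cos(71.4°) = 2.40 W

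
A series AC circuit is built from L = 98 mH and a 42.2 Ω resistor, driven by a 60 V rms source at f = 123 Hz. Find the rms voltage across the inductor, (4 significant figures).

52.41 V

ω = 2πf = 772.8 rad/s
X_L = ωL = 75.74 Ω
Z = 42.20 + j75.74 Ω
|Z| = √(42.20² + 75.74²) = 86.70 Ω
I = V/|Z| = 692.0 mA
V_L = I·|Z_L| = 0.6920 × 75.74 = 52.41 V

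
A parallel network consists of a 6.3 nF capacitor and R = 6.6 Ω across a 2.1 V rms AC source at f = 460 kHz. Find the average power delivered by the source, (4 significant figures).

668.2 mW

ω = 2πf = 2.89e+06 rad/s
X_C = 1/(ωC) = 54.92 Ω
Parallel: admittances add. Y = 1/R + jωC
Y = (0.1515 + j0.01821) S
|Y| = 0.1526 S → |Z| = 1/|Y| = 6.553 Ω, ∠Z = −∠Y = -6.853°
I = V/|Z| = 320.5 mA
P = VI cos φ = 2.1 × 0.3205 × cos(-6.853°) = 668.2 mW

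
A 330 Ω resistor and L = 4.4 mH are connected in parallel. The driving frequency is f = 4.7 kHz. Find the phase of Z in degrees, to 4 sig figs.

68.51°

ω = 2πf = 29530 rad/s
X_L = ωL = 129.9 Ω
Parallel: admittances add. Y = 1/R + 1/(jωL)
Y = (0.003030 − j0.007696) S
|Y| = 0.008271 S → |Z| = 1/|Y| = 120.9 Ω, ∠Z = −∠Y = 68.51°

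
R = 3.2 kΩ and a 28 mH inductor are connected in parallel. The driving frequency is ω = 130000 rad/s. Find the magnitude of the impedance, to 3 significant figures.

X_L = ωL = 3640 Ω
Parallel: admittances add. Y = 1/R + 1/(jωL)
Y = (0.000313 − j0.000275) S
|Y| = 0.000416 S → |Z| = 1/|Y| = 2400 Ω, ∠Z = −∠Y = 41.3°

2400 Ω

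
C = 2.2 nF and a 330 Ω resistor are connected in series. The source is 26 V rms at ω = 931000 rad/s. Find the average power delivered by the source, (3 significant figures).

642 mW

X_C = 1/(ωC) = 488 Ω
Z = 330 − j488 Ω
|Z| = √(330² + 488²) = 589 Ω
∠Z = arctan(-488/330) = -55.9°
I = V/|Z| = 44.1 mA
P = VI cos φ = 26 × 0.0441 × cos(-55.9°) = 642 mW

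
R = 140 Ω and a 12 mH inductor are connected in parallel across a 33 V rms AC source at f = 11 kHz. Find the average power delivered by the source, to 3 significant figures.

7.78 W

ω = 2πf = 69120 rad/s
X_L = ωL = 829 Ω
Parallel: admittances add. Y = 1/R + 1/(jωL)
Y = (0.00714 − j0.00121) S
|Y| = 0.00724 S → |Z| = 1/|Y| = 138 Ω, ∠Z = −∠Y = 9.58°
I = V/|Z| = 239 mA
P = VI cos φ = 33 × 0.239 × cos(9.58°) = 7.78 W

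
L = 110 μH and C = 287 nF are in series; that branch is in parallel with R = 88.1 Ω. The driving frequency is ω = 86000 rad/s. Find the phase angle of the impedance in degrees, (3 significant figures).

-70.6°

X_L = ωL = 9.46 Ω
X_C = 1/(ωC) = 40.5 Ω
Branch 1: Z₁ = R = 88.1 Ω
Branch 2 (series LC): Z₂ = j(X_L − X_C) = −j31.1 Ω
Parallel: Z = Z₁Z₂/(Z₁+Z₂), |Z| = 29.3 Ω, ∠Z = -70.6°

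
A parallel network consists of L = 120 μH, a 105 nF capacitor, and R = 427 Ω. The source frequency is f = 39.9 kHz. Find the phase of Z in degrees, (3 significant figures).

71.3°

ω = 2πf = 250700 rad/s
X_L = ωL = 30.1 Ω
X_C = 1/(ωC) = 38.0 Ω
Parallel: admittances add. Y = 1/R + 1/(jωL) + jωC
Y = (0.00234 − j0.00692) S
|Y| = 0.00730 S → |Z| = 1/|Y| = 137 Ω, ∠Z = −∠Y = 71.3°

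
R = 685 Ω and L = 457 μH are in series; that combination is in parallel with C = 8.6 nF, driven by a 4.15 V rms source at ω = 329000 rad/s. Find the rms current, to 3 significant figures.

X_L = ωL = 150 Ω
X_C = 1/(ωC) = 353 Ω
Branch 1 (R+jX_L): Z₁ = 685 + j150 Ω, |Z₁| = 701 Ω
Branch 2 (−jX_C): Z₂ = −j353 Ω
Parallel: Z = Z₁Z₂/(Z₁+Z₂), |Z| = 347 Ω, ∠Z = -61.1°
I = V/|Z| = 4.15/347 = 12.0 mA

12.0 mA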